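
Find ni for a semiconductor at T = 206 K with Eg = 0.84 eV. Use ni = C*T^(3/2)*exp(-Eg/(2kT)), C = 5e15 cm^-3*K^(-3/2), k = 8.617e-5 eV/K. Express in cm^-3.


Step 1: Compute kT = 8.617e-5 * 206 = 0.01775102 eV
Step 2: Exponent = -Eg/(2kT) = -0.84/(2*0.01775102) = -23.66061
Step 3: T^(3/2) = 206^1.5 = 2956.66
Step 4: ni = 5e15 * 2956.66 * exp(-23.66061) = 7.84e+08 cm^-3

7.84e+08


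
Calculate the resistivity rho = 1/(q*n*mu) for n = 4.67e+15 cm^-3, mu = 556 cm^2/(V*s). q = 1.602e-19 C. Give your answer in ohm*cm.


Step 1: sigma = q * n * mu = 1.602e-19 * 4.67e+15 * 556 = 4.15963e-01 S/cm
Step 2: rho = 1 / sigma = 1 / 4.15963e-01 = 2.404 ohm*cm

2.404


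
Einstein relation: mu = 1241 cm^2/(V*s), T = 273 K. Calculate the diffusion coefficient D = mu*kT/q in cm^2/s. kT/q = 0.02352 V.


Step 1: D = mu * (kT/q)
Step 2: D = 1241 * 0.02352
Step 3: D = 29.19 cm^2/s

29.19


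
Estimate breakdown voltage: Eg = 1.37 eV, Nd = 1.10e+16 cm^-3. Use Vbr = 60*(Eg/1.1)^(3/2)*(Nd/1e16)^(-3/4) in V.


Step 1: Eg/1.1 = 1.37/1.1 = 1.245455
Step 2: (Eg/1.1)^1.5 = 1.245455^1.5 = 1.389927
Step 3: (Nd/1e16)^(-0.75) = (1.1)^(-0.75) = 0.931012
Step 4: Vbr = 60 * 1.389927 * 0.931012 = 77.6 V

77.6


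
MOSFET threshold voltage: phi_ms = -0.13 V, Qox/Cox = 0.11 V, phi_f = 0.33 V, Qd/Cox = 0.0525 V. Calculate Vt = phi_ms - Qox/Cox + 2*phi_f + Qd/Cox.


Step 1: Vt = phi_ms - Qox/Cox + 2*phi_f + Qd/Cox
Step 2: Vt = -0.13 - 0.11 + 2*0.33 + 0.0525
Step 3: Vt = -0.13 - 0.11 + 0.66 + 0.0525
Step 4: Vt = 0.4725 V

0.4725


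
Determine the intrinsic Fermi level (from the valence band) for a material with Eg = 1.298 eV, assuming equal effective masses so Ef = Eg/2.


Step 1: For an intrinsic semiconductor, the Fermi level sits at midgap.
Step 2: Ef = Eg / 2 = 1.298 / 2 = 0.649 eV

0.649


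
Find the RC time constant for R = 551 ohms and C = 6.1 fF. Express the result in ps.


Step 1: tau = R * C
Step 2: tau = 551 * 6.1 fF = 551 * 6.1e-15 F
Step 3: tau = 3.3611e-12 s = 3.3611 ps

3.3611


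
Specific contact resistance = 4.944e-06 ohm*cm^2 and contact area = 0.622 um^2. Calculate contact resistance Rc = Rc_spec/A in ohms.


Step 1: Convert area to cm^2: 0.622 um^2 = 6.2200e-09 cm^2
Step 2: Rc = Rc_spec / A = 4.944e-06 / 6.2200e-09
Step 3: Rc = 7.95e+02 ohms

7.95e+02


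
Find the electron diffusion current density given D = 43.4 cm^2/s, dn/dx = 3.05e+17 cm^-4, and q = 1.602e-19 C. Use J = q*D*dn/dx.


Step 1: J = q * D * (dn/dx)
Step 2: J = 1.602e-19 * 43.4 * 3.05e+17
Step 3: J = 2.12e+00 A/cm^2

2.12e+00


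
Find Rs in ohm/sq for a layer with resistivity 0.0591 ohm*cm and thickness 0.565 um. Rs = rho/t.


Step 1: Convert thickness to cm: t = 0.565 um = 5.6500e-05 cm
Step 2: Rs = rho / t = 0.0591 / 5.6500e-05
Step 3: Rs = 1046.0 ohm/sq

1046.0


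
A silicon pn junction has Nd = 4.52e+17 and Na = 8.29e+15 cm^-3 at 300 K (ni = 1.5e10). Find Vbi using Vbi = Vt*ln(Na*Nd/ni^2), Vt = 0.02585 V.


Step 1: Compute Na*Nd/ni^2 = 8.29e+15 * 4.52e+17 / (1.5e10)^2 = 1.6654e+13
Step 2: ln(1.6654e+13) = 30.4437
Step 3: Vbi = 0.02585 * 30.4437 = 0.787 V

0.787


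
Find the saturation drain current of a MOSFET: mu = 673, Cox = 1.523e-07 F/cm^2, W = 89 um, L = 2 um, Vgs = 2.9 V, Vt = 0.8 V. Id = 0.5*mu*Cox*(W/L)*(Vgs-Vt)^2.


Step 1: Overdrive voltage Vov = Vgs - Vt = 2.9 - 0.8 = 2.1 V
Step 2: W/L = 89/2 = 44.5
Step 3: Id = 0.5 * 673 * 1.523e-07 * 44.5 * 2.1^2
Step 4: Id = 1.01e-02 A

1.01e-02


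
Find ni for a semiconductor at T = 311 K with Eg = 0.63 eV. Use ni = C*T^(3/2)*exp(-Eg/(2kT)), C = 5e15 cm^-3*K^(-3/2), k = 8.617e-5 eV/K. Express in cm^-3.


Step 1: Compute kT = 8.617e-5 * 311 = 0.02679887 eV
Step 2: Exponent = -Eg/(2kT) = -0.63/(2*0.02679887) = -11.75423
Step 3: T^(3/2) = 311^1.5 = 5484.54
Step 4: ni = 5e15 * 5484.54 * exp(-11.75423) = 2.15e+14 cm^-3

2.15e+14


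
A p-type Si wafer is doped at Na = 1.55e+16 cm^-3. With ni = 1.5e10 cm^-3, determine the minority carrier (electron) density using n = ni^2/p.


Step 1: Majority hole concentration p ≈ Na = 1.55e+16 cm^-3
Step 2: n = ni^2 / Na = (1.5e10)^2 / 1.55e+16
Step 3: n = 1.45e+04 cm^-3

1.45e+04


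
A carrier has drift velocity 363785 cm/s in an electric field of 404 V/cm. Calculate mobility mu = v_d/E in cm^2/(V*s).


Step 1: mu = v_d / E
Step 2: mu = 363785 / 404
Step 3: mu = 900.46 cm^2/(V*s)

900.46


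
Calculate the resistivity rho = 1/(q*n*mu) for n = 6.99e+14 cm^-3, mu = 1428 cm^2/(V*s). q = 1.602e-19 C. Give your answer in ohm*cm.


Step 1: sigma = q * n * mu = 1.602e-19 * 6.99e+14 * 1428 = 1.59907e-01 S/cm
Step 2: rho = 1 / sigma = 1 / 1.59907e-01 = 6.254 ohm*cm

6.254


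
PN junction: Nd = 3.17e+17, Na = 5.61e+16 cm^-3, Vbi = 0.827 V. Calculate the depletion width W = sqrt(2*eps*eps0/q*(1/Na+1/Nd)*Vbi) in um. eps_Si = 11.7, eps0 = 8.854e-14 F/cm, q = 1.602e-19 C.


Step 1: 1/Na + 1/Nd = 1/5.61e+16 + 1/3.17e+17 = 2.09799e-17
Step 2: 2*eps*eps0/q = 2*11.7*8.854e-14/1.602e-19 = 1.293281e+07
Step 3: W^2 = 1.293281e+07 * 2.09799e-17 * 0.827 = 2.24389e-10
Step 4: W = sqrt(2.24389e-10) = 1.498e-05 cm = 0.1498 um

0.1498


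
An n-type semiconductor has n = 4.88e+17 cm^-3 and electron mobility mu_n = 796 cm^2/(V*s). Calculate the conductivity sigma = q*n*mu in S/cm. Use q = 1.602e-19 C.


Step 1: sigma = q * n * mu
Step 2: sigma = 1.602e-19 * 4.88e+17 * 796
Step 3: sigma = 6.223e+01 S/cm

6.223e+01


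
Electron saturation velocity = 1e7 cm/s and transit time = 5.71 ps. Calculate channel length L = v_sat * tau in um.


Step 1: tau in seconds = 5.71 ps * 1e-12 = 5.7100e-12 s
Step 2: L = v_sat * tau = 1e7 * 5.7100e-12 = 5.7100e-05 cm
Step 3: L in um = 5.7100e-05 * 1e4 = 0.571 um

0.571


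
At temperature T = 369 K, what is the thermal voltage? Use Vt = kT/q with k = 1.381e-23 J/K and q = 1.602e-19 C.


Step 1: kT = 1.381e-23 * 369 = 5.09589e-21 J
Step 2: Vt = kT/q = 5.09589e-21 / 1.602e-19
Step 3: Vt = 0.03181 V

0.03181


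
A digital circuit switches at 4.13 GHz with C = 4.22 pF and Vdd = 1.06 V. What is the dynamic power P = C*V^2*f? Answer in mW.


Step 1: V^2 = 1.06^2 = 1.1236 V^2
Step 2: P = C*V^2*f = 4.22e-12 F * 1.1236 * 4.13e9 Hz
Step 3: P = 1.958277496e-02 W
Step 4: P = 19.583 mW

19.583


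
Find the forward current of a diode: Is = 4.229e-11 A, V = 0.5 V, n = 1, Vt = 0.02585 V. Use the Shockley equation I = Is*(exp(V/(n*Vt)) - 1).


Step 1: V/(n*Vt) = 0.5/(1*0.02585) = 19.3424
Step 2: exp(19.3424) = 2.5136e+08
Step 3: I = 4.229e-11 * (2.5136e+08 - 1) = 1.06e-02 A

1.06e-02


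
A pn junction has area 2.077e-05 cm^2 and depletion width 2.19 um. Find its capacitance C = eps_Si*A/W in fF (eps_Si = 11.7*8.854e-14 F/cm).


Step 1: eps_Si = 11.7 * 8.854e-14 = 1.035918e-12 F/cm
Step 2: W in cm = 2.19 * 1e-4 = 2.19e-04 cm
Step 3: C = 1.035918e-12 * 2.077e-05 / 2.19e-04 = 9.824665e-14 F
Step 4: C = 98.25 fF

98.25


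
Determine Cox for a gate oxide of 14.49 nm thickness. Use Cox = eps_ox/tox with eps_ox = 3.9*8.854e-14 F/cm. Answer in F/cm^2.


Step 1: eps_ox = 3.9 * 8.854e-14 = 3.45306e-13 F/cm
Step 2: tox in cm = 14.49 nm * 1e-7 = 1.4490e-06 cm
Step 3: Cox = 3.45306e-13 / 1.4490e-06 = 2.38e-07 F/cm^2

2.38e-07


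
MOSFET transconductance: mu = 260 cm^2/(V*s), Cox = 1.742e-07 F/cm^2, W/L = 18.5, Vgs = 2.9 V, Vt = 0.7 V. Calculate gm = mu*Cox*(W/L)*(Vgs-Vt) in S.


Step 1: Vov = Vgs - Vt = 2.9 - 0.7 = 2.2 V
Step 2: gm = mu * Cox * (W/L) * Vov
Step 3: gm = 260 * 1.742e-07 * 18.5 * 2.2 = 1.84e-03 S

1.84e-03


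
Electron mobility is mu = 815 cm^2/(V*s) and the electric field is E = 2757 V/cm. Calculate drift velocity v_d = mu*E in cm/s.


Step 1: v_d = mu * E
Step 2: v_d = 815 * 2757 = 2246955
Step 3: v_d = 2.25e+06 cm/s

2.25e+06


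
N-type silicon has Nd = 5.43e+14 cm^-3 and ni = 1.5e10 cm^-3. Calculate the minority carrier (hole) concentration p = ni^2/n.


Step 1: Since Nd >> ni, n ≈ Nd = 5.43e+14 cm^-3
Step 2: p = ni^2 / n = (1.5e10)^2 / 5.43e+14
Step 3: p = 2.25e20 / 5.43e+14 = 4.14e+05 cm^-3

4.14e+05


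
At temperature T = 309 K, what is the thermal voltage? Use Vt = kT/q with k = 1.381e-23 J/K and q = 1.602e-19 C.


Step 1: kT = 1.381e-23 * 309 = 4.26729e-21 J
Step 2: Vt = kT/q = 4.26729e-21 / 1.602e-19
Step 3: Vt = 0.02664 V

0.02664


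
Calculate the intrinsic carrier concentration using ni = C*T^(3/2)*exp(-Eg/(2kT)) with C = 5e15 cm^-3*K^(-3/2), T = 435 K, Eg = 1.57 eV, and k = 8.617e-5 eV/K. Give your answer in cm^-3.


Step 1: Compute kT = 8.617e-5 * 435 = 0.03748395 eV
Step 2: Exponent = -Eg/(2kT) = -1.57/(2*0.03748395) = -20.94230
Step 3: T^(3/2) = 435^1.5 = 9072.64
Step 4: ni = 5e15 * 9072.64 * exp(-20.94230) = 3.64e+10 cm^-3

3.64e+10


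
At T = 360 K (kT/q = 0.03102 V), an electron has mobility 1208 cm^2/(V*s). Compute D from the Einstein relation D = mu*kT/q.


Step 1: D = mu * (kT/q)
Step 2: D = 1208 * 0.03102
Step 3: D = 37.47 cm^2/s

37.47


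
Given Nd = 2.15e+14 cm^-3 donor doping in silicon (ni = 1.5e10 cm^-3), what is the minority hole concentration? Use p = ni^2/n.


Step 1: Since Nd >> ni, n ≈ Nd = 2.15e+14 cm^-3
Step 2: p = ni^2 / n = (1.5e10)^2 / 2.15e+14
Step 3: p = 2.25e20 / 2.15e+14 = 1.05e+06 cm^-3

1.05e+06


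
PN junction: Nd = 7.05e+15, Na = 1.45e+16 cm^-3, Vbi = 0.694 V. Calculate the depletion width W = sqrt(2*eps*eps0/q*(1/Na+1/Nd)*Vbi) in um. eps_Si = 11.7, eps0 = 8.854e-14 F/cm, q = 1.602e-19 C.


Step 1: 1/Na + 1/Nd = 1/1.45e+16 + 1/7.05e+15 = 2.10809e-16
Step 2: 2*eps*eps0/q = 2*11.7*8.854e-14/1.602e-19 = 1.293281e+07
Step 3: W^2 = 1.293281e+07 * 2.10809e-16 * 0.694 = 1.89209e-09
Step 4: W = sqrt(1.89209e-09) = 4.350e-05 cm = 0.435 um

0.435


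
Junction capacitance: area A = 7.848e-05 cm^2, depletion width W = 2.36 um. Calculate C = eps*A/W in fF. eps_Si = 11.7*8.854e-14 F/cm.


Step 1: eps_Si = 11.7 * 8.854e-14 = 1.035918e-12 F/cm
Step 2: W in cm = 2.36 * 1e-4 = 2.36e-04 cm
Step 3: C = 1.035918e-12 * 7.848e-05 / 2.36e-04 = 3.444866e-13 F
Step 4: C = 344.49 fF

344.49


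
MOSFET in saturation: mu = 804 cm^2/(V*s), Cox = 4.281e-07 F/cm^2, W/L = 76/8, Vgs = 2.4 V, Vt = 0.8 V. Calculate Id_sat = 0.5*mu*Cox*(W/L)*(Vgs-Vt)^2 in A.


Step 1: Overdrive voltage Vov = Vgs - Vt = 2.4 - 0.8 = 1.6 V
Step 2: W/L = 76/8 = 9.5
Step 3: Id = 0.5 * 804 * 4.281e-07 * 9.5 * 1.6^2
Step 4: Id = 4.19e-03 A

4.19e-03


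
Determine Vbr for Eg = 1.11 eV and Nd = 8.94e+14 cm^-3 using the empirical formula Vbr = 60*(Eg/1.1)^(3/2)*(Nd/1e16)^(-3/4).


Step 1: Eg/1.1 = 1.11/1.1 = 1.009091
Step 2: (Eg/1.1)^1.5 = 1.009091^1.5 = 1.013667
Step 3: (Nd/1e16)^(-0.75) = (0.0894)^(-0.75) = 6.116414
Step 4: Vbr = 60 * 1.013667 * 6.116414 = 372.0 V

372.0


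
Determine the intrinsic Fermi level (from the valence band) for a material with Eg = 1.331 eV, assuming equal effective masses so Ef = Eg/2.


Step 1: For an intrinsic semiconductor, the Fermi level sits at midgap.
Step 2: Ef = Eg / 2 = 1.331 / 2 = 0.6655 eV

0.6655


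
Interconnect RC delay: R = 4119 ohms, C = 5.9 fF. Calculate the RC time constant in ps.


Step 1: tau = R * C
Step 2: tau = 4119 * 5.9 fF = 4119 * 5.9e-15 F
Step 3: tau = 2.43021e-11 s = 24.3021 ps

24.3021


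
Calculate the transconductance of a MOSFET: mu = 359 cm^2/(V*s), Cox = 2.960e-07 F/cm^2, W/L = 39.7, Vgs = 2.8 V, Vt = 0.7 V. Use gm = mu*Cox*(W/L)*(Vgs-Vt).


Step 1: Vov = Vgs - Vt = 2.8 - 0.7 = 2.1 V
Step 2: gm = mu * Cox * (W/L) * Vov
Step 3: gm = 359 * 2.960e-07 * 39.7 * 2.1 = 8.86e-03 S

8.86e-03


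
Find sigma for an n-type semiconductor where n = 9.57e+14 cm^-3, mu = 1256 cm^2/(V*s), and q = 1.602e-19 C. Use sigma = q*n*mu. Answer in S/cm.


Step 1: sigma = q * n * mu
Step 2: sigma = 1.602e-19 * 9.57e+14 * 1256
Step 3: sigma = 1.926e-01 S/cm

1.926e-01


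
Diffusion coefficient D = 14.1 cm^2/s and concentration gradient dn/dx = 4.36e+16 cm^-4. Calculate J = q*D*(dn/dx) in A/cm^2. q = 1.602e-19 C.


Step 1: J = q * D * (dn/dx)
Step 2: J = 1.602e-19 * 14.1 * 4.36e+16
Step 3: J = 9.85e-02 A/cm^2

9.85e-02


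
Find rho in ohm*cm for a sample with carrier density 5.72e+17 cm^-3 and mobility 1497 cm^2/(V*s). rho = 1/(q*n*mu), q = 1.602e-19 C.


Step 1: sigma = q * n * mu = 1.602e-19 * 5.72e+17 * 1497 = 1.37177e+02 S/cm
Step 2: rho = 1 / sigma = 1 / 1.37177e+02 = 0.00729 ohm*cm

0.00729


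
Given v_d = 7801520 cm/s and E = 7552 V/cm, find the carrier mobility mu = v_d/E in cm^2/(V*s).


Step 1: mu = v_d / E
Step 2: mu = 7801520 / 7552
Step 3: mu = 1033.04 cm^2/(V*s)

1033.04


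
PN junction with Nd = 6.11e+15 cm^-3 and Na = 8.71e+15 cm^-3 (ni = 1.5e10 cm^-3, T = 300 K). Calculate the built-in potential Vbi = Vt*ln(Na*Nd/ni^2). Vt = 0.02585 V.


Step 1: Compute Na*Nd/ni^2 = 8.71e+15 * 6.11e+15 / (1.5e10)^2 = 2.3652e+11
Step 2: ln(2.3652e+11) = 26.1893
Step 3: Vbi = 0.02585 * 26.1893 = 0.677 V

0.677


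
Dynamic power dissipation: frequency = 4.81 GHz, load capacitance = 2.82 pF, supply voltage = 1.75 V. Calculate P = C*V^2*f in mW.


Step 1: V^2 = 1.75^2 = 3.0625 V^2
Step 2: P = C*V^2*f = 2.82e-12 F * 3.0625 * 4.81e9 Hz
Step 3: P = 4.15403625e-02 W
Step 4: P = 41.54 mW

41.54


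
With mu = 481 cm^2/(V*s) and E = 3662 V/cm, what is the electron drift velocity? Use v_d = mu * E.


Step 1: v_d = mu * E
Step 2: v_d = 481 * 3662 = 1761422
Step 3: v_d = 1.76e+06 cm/s

1.76e+06


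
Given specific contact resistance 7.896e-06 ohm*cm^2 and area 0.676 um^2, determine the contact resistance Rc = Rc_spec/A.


Step 1: Convert area to cm^2: 0.676 um^2 = 6.7600e-09 cm^2
Step 2: Rc = Rc_spec / A = 7.896e-06 / 6.7600e-09
Step 3: Rc = 1.17e+03 ohms

1.17e+03


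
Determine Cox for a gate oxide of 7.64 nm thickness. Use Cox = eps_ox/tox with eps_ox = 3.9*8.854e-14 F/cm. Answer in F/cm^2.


Step 1: eps_ox = 3.9 * 8.854e-14 = 3.45306e-13 F/cm
Step 2: tox in cm = 7.64 nm * 1e-7 = 7.6400e-07 cm
Step 3: Cox = 3.45306e-13 / 7.6400e-07 = 4.52e-07 F/cm^2

4.52e-07


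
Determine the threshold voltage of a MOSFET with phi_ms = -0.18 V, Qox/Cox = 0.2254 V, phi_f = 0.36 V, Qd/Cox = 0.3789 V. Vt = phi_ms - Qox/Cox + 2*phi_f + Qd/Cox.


Step 1: Vt = phi_ms - Qox/Cox + 2*phi_f + Qd/Cox
Step 2: Vt = -0.18 - 0.2254 + 2*0.36 + 0.3789
Step 3: Vt = -0.18 - 0.2254 + 0.72 + 0.3789
Step 4: Vt = 0.6935 V

0.6935


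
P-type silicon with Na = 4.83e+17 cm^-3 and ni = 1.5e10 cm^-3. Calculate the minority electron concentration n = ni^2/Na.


Step 1: Majority hole concentration p ≈ Na = 4.83e+17 cm^-3
Step 2: n = ni^2 / Na = (1.5e10)^2 / 4.83e+17
Step 3: n = 4.66e+02 cm^-3

4.66e+02


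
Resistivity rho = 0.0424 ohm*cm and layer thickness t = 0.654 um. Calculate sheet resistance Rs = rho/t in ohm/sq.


Step 1: Convert thickness to cm: t = 0.654 um = 6.5400e-05 cm
Step 2: Rs = rho / t = 0.0424 / 6.5400e-05
Step 3: Rs = 648.3 ohm/sq

648.3


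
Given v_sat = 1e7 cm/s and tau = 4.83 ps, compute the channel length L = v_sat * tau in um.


Step 1: tau in seconds = 4.83 ps * 1e-12 = 4.8300e-12 s
Step 2: L = v_sat * tau = 1e7 * 4.8300e-12 = 4.8300e-05 cm
Step 3: L in um = 4.8300e-05 * 1e4 = 0.483 um

0.483


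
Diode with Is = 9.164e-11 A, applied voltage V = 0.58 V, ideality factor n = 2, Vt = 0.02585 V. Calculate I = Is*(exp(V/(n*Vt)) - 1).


Step 1: V/(n*Vt) = 0.58/(2*0.02585) = 11.2186
Step 2: exp(11.2186) = 7.4503e+04
Step 3: I = 9.164e-11 * (7.4503e+04 - 1) = 6.83e-06 A

6.83e-06


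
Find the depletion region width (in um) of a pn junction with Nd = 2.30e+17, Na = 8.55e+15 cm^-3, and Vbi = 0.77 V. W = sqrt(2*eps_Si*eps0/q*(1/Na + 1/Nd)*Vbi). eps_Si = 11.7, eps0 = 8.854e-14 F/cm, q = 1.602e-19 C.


Step 1: 1/Na + 1/Nd = 1/8.55e+15 + 1/2.30e+17 = 1.21307e-16
Step 2: 2*eps*eps0/q = 2*11.7*8.854e-14/1.602e-19 = 1.293281e+07
Step 3: W^2 = 1.293281e+07 * 1.21307e-16 * 0.77 = 1.20801e-09
Step 4: W = sqrt(1.20801e-09) = 3.476e-05 cm = 0.3476 um

0.3476


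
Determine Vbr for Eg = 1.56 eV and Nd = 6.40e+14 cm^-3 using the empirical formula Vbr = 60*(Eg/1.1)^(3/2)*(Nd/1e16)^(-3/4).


Step 1: Eg/1.1 = 1.56/1.1 = 1.418182
Step 2: (Eg/1.1)^1.5 = 1.418182^1.5 = 1.688877
Step 3: (Nd/1e16)^(-0.75) = (0.064)^(-0.75) = 7.858959
Step 4: Vbr = 60 * 1.688877 * 7.858959 = 796.4 V

796.4


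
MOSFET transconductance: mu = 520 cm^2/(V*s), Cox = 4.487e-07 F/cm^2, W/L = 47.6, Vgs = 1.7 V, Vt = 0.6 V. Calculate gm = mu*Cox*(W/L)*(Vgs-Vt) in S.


Step 1: Vov = Vgs - Vt = 1.7 - 0.6 = 1.1 V
Step 2: gm = mu * Cox * (W/L) * Vov
Step 3: gm = 520 * 4.487e-07 * 47.6 * 1.1 = 1.22e-02 S

1.22e-02


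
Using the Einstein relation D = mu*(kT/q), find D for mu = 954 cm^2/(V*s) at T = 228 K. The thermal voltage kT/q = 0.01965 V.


Step 1: D = mu * (kT/q)
Step 2: D = 954 * 0.01965
Step 3: D = 18.75 cm^2/s

18.75


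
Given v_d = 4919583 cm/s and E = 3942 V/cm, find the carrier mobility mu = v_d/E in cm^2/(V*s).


Step 1: mu = v_d / E
Step 2: mu = 4919583 / 3942
Step 3: mu = 1247.99 cm^2/(V*s)

1247.99


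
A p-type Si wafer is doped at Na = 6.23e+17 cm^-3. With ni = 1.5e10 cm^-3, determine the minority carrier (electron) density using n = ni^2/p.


Step 1: Majority hole concentration p ≈ Na = 6.23e+17 cm^-3
Step 2: n = ni^2 / Na = (1.5e10)^2 / 6.23e+17
Step 3: n = 3.61e+02 cm^-3

3.61e+02


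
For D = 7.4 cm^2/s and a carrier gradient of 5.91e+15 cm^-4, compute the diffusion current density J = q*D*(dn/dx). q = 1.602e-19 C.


Step 1: J = q * D * (dn/dx)
Step 2: J = 1.602e-19 * 7.4 * 5.91e+15
Step 3: J = 7.01e-03 A/cm^2

7.01e-03


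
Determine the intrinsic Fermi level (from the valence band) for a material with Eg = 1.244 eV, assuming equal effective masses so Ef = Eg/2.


Step 1: For an intrinsic semiconductor, the Fermi level sits at midgap.
Step 2: Ef = Eg / 2 = 1.244 / 2 = 0.622 eV

0.622


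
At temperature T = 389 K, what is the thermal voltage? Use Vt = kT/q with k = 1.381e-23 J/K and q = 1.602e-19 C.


Step 1: kT = 1.381e-23 * 389 = 5.37209e-21 J
Step 2: Vt = kT/q = 5.37209e-21 / 1.602e-19
Step 3: Vt = 0.03353 V

0.03353


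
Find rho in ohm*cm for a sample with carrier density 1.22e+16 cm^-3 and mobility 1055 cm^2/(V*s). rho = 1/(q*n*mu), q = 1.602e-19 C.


Step 1: sigma = q * n * mu = 1.602e-19 * 1.22e+16 * 1055 = 2.06193e+00 S/cm
Step 2: rho = 1 / sigma = 1 / 2.06193e+00 = 0.485 ohm*cm

0.485


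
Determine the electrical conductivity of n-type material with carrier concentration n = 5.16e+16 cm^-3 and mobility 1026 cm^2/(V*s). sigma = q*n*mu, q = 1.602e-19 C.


Step 1: sigma = q * n * mu
Step 2: sigma = 1.602e-19 * 5.16e+16 * 1026
Step 3: sigma = 8.481e+00 S/cm

8.481e+00


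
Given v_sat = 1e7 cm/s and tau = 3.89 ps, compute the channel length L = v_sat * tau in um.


Step 1: tau in seconds = 3.89 ps * 1e-12 = 3.8900e-12 s
Step 2: L = v_sat * tau = 1e7 * 3.8900e-12 = 3.8900e-05 cm
Step 3: L in um = 3.8900e-05 * 1e4 = 0.389 um

0.389


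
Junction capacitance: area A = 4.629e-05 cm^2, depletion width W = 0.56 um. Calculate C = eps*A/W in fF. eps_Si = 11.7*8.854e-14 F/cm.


Step 1: eps_Si = 11.7 * 8.854e-14 = 1.035918e-12 F/cm
Step 2: W in cm = 0.56 * 1e-4 = 5.60e-05 cm
Step 3: C = 1.035918e-12 * 4.629e-05 / 5.60e-05 = 8.562972e-13 F
Step 4: C = 856.3 fF

856.3


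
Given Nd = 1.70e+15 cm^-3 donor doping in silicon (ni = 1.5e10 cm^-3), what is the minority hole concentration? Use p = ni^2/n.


Step 1: Since Nd >> ni, n ≈ Nd = 1.70e+15 cm^-3
Step 2: p = ni^2 / n = (1.5e10)^2 / 1.70e+15
Step 3: p = 2.25e20 / 1.70e+15 = 1.32e+05 cm^-3

1.32e+05


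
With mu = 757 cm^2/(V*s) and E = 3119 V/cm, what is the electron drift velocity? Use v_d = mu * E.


Step 1: v_d = mu * E
Step 2: v_d = 757 * 3119 = 2361083
Step 3: v_d = 2.36e+06 cm/s

2.36e+06


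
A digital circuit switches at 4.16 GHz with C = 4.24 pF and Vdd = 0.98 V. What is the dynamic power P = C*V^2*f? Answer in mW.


Step 1: V^2 = 0.98^2 = 0.9604 V^2
Step 2: P = C*V^2*f = 4.24e-12 F * 0.9604 * 4.16e9 Hz
Step 3: P = 1.693991936e-02 W
Step 4: P = 16.94 mW

16.94


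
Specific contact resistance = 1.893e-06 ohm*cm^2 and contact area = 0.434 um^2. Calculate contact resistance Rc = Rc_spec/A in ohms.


Step 1: Convert area to cm^2: 0.434 um^2 = 4.3400e-09 cm^2
Step 2: Rc = Rc_spec / A = 1.893e-06 / 4.3400e-09
Step 3: Rc = 4.36e+02 ohms

4.36e+02


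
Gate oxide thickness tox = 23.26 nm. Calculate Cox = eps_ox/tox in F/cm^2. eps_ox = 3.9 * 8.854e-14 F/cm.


Step 1: eps_ox = 3.9 * 8.854e-14 = 3.45306e-13 F/cm
Step 2: tox in cm = 23.26 nm * 1e-7 = 2.3260e-06 cm
Step 3: Cox = 3.45306e-13 / 2.3260e-06 = 1.48e-07 F/cm^2

1.48e-07


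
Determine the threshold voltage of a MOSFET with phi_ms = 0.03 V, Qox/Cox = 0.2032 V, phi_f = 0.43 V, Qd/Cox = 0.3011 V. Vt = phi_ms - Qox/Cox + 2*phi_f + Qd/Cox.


Step 1: Vt = phi_ms - Qox/Cox + 2*phi_f + Qd/Cox
Step 2: Vt = 0.03 - 0.2032 + 2*0.43 + 0.3011
Step 3: Vt = 0.03 - 0.2032 + 0.86 + 0.3011
Step 4: Vt = 0.9879 V

0.9879


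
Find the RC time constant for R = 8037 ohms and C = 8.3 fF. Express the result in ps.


Step 1: tau = R * C
Step 2: tau = 8037 * 8.3 fF = 8037 * 8.3e-15 F
Step 3: tau = 6.67071e-11 s = 66.7071 ps

66.7071


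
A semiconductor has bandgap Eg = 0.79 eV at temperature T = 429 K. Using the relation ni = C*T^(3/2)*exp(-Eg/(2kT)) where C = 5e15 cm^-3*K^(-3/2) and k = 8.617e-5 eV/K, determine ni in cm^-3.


Step 1: Compute kT = 8.617e-5 * 429 = 0.03696693 eV
Step 2: Exponent = -Eg/(2kT) = -0.79/(2*0.03696693) = -10.68523
Step 3: T^(3/2) = 429^1.5 = 8885.58
Step 4: ni = 5e15 * 8885.58 * exp(-10.68523) = 1.02e+15 cm^-3

1.02e+15


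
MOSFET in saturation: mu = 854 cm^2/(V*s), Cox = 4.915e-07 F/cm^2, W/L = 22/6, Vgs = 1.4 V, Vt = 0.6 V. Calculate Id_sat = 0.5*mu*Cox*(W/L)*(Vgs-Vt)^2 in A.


Step 1: Overdrive voltage Vov = Vgs - Vt = 1.4 - 0.6 = 0.8 V
Step 2: W/L = 22/6 = 3.66667
Step 3: Id = 0.5 * 854 * 4.915e-07 * 3.66667 * 0.8^2
Step 4: Id = 4.92e-04 A

4.92e-04


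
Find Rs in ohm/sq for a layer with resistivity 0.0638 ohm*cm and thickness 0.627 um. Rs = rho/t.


Step 1: Convert thickness to cm: t = 0.627 um = 6.2700e-05 cm
Step 2: Rs = rho / t = 0.0638 / 6.2700e-05
Step 3: Rs = 1017.5 ohm/sq

1017.5


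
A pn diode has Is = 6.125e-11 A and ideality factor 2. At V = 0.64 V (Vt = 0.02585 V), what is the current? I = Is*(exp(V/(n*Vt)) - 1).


Step 1: V/(n*Vt) = 0.64/(2*0.02585) = 12.3791
Step 2: exp(12.3791) = 2.3778e+05
Step 3: I = 6.125e-11 * (2.3778e+05 - 1) = 1.46e-05 A

1.46e-05


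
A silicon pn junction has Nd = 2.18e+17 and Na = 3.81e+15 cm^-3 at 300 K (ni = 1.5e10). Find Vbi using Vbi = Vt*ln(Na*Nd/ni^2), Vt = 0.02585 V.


Step 1: Compute Na*Nd/ni^2 = 3.81e+15 * 2.18e+17 / (1.5e10)^2 = 3.6915e+12
Step 2: ln(3.6915e+12) = 28.9371
Step 3: Vbi = 0.02585 * 28.9371 = 0.748 V

0.748


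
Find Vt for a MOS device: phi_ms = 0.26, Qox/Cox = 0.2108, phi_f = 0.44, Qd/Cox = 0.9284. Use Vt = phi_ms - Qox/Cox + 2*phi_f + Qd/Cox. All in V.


Step 1: Vt = phi_ms - Qox/Cox + 2*phi_f + Qd/Cox
Step 2: Vt = 0.26 - 0.2108 + 2*0.44 + 0.9284
Step 3: Vt = 0.26 - 0.2108 + 0.88 + 0.9284
Step 4: Vt = 1.8576 V

1.8576


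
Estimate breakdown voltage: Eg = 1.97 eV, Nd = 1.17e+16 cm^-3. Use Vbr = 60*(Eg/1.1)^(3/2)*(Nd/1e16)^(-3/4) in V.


Step 1: Eg/1.1 = 1.97/1.1 = 1.790909
Step 2: (Eg/1.1)^1.5 = 1.790909^1.5 = 2.396681
Step 3: (Nd/1e16)^(-0.75) = (1.17)^(-0.75) = 0.888916
Step 4: Vbr = 60 * 2.396681 * 0.888916 = 127.8 V

127.8


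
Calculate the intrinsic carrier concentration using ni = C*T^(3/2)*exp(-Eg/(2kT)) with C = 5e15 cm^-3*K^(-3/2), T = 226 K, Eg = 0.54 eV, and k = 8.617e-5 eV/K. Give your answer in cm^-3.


Step 1: Compute kT = 8.617e-5 * 226 = 0.01947442 eV
Step 2: Exponent = -Eg/(2kT) = -0.54/(2*0.01947442) = -13.86434
Step 3: T^(3/2) = 226^1.5 = 3397.52
Step 4: ni = 5e15 * 3397.52 * exp(-13.86434) = 1.62e+13 cm^-3

1.62e+13


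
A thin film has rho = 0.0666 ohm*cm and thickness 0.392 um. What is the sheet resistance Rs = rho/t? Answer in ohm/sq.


Step 1: Convert thickness to cm: t = 0.392 um = 3.9200e-05 cm
Step 2: Rs = rho / t = 0.0666 / 3.9200e-05
Step 3: Rs = 1699.0 ohm/sq

1699.0


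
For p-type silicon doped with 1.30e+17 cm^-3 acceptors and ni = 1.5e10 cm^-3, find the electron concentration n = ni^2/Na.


Step 1: Majority hole concentration p ≈ Na = 1.30e+17 cm^-3
Step 2: n = ni^2 / Na = (1.5e10)^2 / 1.30e+17
Step 3: n = 1.73e+03 cm^-3

1.73e+03


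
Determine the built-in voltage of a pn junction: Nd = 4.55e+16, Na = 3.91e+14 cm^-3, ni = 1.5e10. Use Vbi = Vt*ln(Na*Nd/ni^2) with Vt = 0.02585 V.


Step 1: Compute Na*Nd/ni^2 = 3.91e+14 * 4.55e+16 / (1.5e10)^2 = 7.9069e+10
Step 2: ln(7.9069e+10) = 25.0936
Step 3: Vbi = 0.02585 * 25.0936 = 0.649 V

0.649


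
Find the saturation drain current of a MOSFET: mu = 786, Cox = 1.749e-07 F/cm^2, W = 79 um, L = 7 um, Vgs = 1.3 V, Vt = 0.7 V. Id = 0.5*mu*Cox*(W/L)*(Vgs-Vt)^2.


Step 1: Overdrive voltage Vov = Vgs - Vt = 1.3 - 0.7 = 0.6 V
Step 2: W/L = 79/7 = 11.2857
Step 3: Id = 0.5 * 786 * 1.749e-07 * 11.2857 * 0.6^2
Step 4: Id = 2.79e-04 A

2.79e-04


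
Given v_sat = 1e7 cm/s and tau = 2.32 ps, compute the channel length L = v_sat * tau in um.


Step 1: tau in seconds = 2.32 ps * 1e-12 = 2.3200e-12 s
Step 2: L = v_sat * tau = 1e7 * 2.3200e-12 = 2.3200e-05 cm
Step 3: L in um = 2.3200e-05 * 1e4 = 0.232 um

0.232


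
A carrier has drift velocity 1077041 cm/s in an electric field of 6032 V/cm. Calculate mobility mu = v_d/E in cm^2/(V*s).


Step 1: mu = v_d / E
Step 2: mu = 1077041 / 6032
Step 3: mu = 178.55 cm^2/(V*s)

178.55


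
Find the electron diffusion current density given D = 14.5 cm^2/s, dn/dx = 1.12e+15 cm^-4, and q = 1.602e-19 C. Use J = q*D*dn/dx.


Step 1: J = q * D * (dn/dx)
Step 2: J = 1.602e-19 * 14.5 * 1.12e+15
Step 3: J = 2.60e-03 A/cm^2

2.60e-03


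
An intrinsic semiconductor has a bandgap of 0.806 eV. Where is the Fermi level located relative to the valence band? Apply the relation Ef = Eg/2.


Step 1: For an intrinsic semiconductor, the Fermi level sits at midgap.
Step 2: Ef = Eg / 2 = 0.806 / 2 = 0.403 eV

0.403


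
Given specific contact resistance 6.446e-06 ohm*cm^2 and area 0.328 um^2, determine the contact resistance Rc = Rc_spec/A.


Step 1: Convert area to cm^2: 0.328 um^2 = 3.2800e-09 cm^2
Step 2: Rc = Rc_spec / A = 6.446e-06 / 3.2800e-09
Step 3: Rc = 1.97e+03 ohms

1.97e+03


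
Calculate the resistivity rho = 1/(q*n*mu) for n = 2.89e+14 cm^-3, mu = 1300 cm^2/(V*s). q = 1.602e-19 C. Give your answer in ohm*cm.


Step 1: sigma = q * n * mu = 1.602e-19 * 2.89e+14 * 1300 = 6.01871e-02 S/cm
Step 2: rho = 1 / sigma = 1 / 6.01871e-02 = 16.61 ohm*cm

16.61


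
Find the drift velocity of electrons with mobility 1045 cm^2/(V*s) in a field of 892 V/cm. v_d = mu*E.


Step 1: v_d = mu * E
Step 2: v_d = 1045 * 892 = 932140
Step 3: v_d = 9.32e+05 cm/s

9.32e+05


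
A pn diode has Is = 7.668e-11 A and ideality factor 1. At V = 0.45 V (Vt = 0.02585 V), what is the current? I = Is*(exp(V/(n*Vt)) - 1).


Step 1: V/(n*Vt) = 0.45/(1*0.02585) = 17.4081
Step 2: exp(17.4081) = 3.6328e+07
Step 3: I = 7.668e-11 * (3.6328e+07 - 1) = 2.79e-03 A

2.79e-03


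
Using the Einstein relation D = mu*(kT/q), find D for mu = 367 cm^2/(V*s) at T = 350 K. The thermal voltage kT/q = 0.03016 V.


Step 1: D = mu * (kT/q)
Step 2: D = 367 * 0.03016
Step 3: D = 11.07 cm^2/s

11.07


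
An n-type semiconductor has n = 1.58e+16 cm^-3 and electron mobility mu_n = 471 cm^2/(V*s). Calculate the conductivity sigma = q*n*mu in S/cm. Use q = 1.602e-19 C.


Step 1: sigma = q * n * mu
Step 2: sigma = 1.602e-19 * 1.58e+16 * 471
Step 3: sigma = 1.192e+00 S/cm

1.192e+00


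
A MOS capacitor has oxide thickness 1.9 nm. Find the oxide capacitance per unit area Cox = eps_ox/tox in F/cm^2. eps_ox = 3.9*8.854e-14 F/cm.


Step 1: eps_ox = 3.9 * 8.854e-14 = 3.45306e-13 F/cm
Step 2: tox in cm = 1.9 nm * 1e-7 = 1.9000e-07 cm
Step 3: Cox = 3.45306e-13 / 1.9000e-07 = 1.82e-06 F/cm^2

1.82e-06


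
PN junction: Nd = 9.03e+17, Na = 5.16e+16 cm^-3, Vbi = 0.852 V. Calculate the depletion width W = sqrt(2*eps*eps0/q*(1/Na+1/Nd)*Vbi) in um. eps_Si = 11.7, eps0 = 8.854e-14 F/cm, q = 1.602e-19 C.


Step 1: 1/Na + 1/Nd = 1/5.16e+16 + 1/9.03e+17 = 2.04873e-17
Step 2: 2*eps*eps0/q = 2*11.7*8.854e-14/1.602e-19 = 1.293281e+07
Step 3: W^2 = 1.293281e+07 * 2.04873e-17 * 0.852 = 2.25745e-10
Step 4: W = sqrt(2.25745e-10) = 1.502e-05 cm = 0.1502 um

0.1502


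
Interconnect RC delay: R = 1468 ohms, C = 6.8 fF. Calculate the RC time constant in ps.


Step 1: tau = R * C
Step 2: tau = 1468 * 6.8 fF = 1468 * 6.8e-15 F
Step 3: tau = 9.9824e-12 s = 9.9824 ps

9.9824


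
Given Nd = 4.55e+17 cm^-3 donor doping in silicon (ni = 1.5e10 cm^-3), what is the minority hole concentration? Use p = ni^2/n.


Step 1: Since Nd >> ni, n ≈ Nd = 4.55e+17 cm^-3
Step 2: p = ni^2 / n = (1.5e10)^2 / 4.55e+17
Step 3: p = 2.25e20 / 4.55e+17 = 4.95e+02 cm^-3

4.95e+02


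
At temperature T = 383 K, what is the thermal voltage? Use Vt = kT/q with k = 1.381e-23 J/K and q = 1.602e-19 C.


Step 1: kT = 1.381e-23 * 383 = 5.28923e-21 J
Step 2: Vt = kT/q = 5.28923e-21 / 1.602e-19
Step 3: Vt = 0.03302 V

0.03302


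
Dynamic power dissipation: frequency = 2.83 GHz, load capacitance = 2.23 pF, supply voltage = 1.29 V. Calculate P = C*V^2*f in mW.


Step 1: V^2 = 1.29^2 = 1.6641 V^2
Step 2: P = C*V^2*f = 2.23e-12 F * 1.6641 * 2.83e9 Hz
Step 3: P = 1.050196869e-02 W
Step 4: P = 10.502 mW

10.502


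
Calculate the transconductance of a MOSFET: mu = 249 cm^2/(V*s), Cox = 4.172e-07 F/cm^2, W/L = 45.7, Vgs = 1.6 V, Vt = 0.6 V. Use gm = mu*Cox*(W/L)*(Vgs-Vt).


Step 1: Vov = Vgs - Vt = 1.6 - 0.6 = 1.0 V
Step 2: gm = mu * Cox * (W/L) * Vov
Step 3: gm = 249 * 4.172e-07 * 45.7 * 1.0 = 4.75e-03 S

4.75e-03


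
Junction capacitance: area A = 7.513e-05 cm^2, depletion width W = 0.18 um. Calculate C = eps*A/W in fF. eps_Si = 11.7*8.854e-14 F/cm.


Step 1: eps_Si = 11.7 * 8.854e-14 = 1.035918e-12 F/cm
Step 2: W in cm = 0.18 * 1e-4 = 1.80e-05 cm
Step 3: C = 1.035918e-12 * 7.513e-05 / 1.80e-05 = 4.323807e-12 F
Step 4: C = 4323.81 fF

4323.81


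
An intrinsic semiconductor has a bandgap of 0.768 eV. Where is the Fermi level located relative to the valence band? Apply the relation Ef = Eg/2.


Step 1: For an intrinsic semiconductor, the Fermi level sits at midgap.
Step 2: Ef = Eg / 2 = 0.768 / 2 = 0.384 eV

0.384


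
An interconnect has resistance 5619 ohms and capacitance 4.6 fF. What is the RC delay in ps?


Step 1: tau = R * C
Step 2: tau = 5619 * 4.6 fF = 5619 * 4.6e-15 F
Step 3: tau = 2.58474e-11 s = 25.8474 ps

25.8474


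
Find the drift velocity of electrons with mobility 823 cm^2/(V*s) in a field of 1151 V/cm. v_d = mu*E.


Step 1: v_d = mu * E
Step 2: v_d = 823 * 1151 = 947273
Step 3: v_d = 9.47e+05 cm/s

9.47e+05


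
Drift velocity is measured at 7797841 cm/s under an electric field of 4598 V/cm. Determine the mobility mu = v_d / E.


Step 1: mu = v_d / E
Step 2: mu = 7797841 / 4598
Step 3: mu = 1695.92 cm^2/(V*s)

1695.92


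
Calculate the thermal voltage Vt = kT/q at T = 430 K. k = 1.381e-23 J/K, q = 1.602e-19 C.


Step 1: kT = 1.381e-23 * 430 = 5.9383e-21 J
Step 2: Vt = kT/q = 5.9383e-21 / 1.602e-19
Step 3: Vt = 0.03707 V

0.03707


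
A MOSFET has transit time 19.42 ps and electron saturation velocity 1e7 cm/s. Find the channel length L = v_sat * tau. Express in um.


Step 1: tau in seconds = 19.42 ps * 1e-12 = 1.9420e-11 s
Step 2: L = v_sat * tau = 1e7 * 1.9420e-11 = 1.9420e-04 cm
Step 3: L in um = 1.9420e-04 * 1e4 = 1.942 um

1.942


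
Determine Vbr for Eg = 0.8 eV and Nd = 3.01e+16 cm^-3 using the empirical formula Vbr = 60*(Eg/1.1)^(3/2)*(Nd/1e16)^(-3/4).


Step 1: Eg/1.1 = 0.8/1.1 = 0.727273
Step 2: (Eg/1.1)^1.5 = 0.727273^1.5 = 0.620221
Step 3: (Nd/1e16)^(-0.75) = (3.01)^(-0.75) = 0.437598
Step 4: Vbr = 60 * 0.620221 * 0.437598 = 16.3 V

16.3


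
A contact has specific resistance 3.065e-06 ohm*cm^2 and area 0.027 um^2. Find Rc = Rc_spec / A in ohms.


Step 1: Convert area to cm^2: 0.027 um^2 = 2.7000e-10 cm^2
Step 2: Rc = Rc_spec / A = 3.065e-06 / 2.7000e-10
Step 3: Rc = 1.14e+04 ohms

1.14e+04


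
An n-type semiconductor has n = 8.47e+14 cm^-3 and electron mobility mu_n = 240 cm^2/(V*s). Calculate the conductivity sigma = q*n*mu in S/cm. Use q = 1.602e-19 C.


Step 1: sigma = q * n * mu
Step 2: sigma = 1.602e-19 * 8.47e+14 * 240
Step 3: sigma = 3.257e-02 S/cm

3.257e-02


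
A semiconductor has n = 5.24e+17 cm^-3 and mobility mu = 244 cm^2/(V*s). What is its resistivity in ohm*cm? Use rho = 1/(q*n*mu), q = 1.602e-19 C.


Step 1: sigma = q * n * mu = 1.602e-19 * 5.24e+17 * 244 = 2.04825e+01 S/cm
Step 2: rho = 1 / sigma = 1 / 2.04825e+01 = 0.04882 ohm*cm

0.04882


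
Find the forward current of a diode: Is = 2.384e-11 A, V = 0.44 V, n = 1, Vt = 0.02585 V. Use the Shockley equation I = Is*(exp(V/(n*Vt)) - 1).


Step 1: V/(n*Vt) = 0.44/(1*0.02585) = 17.0213
Step 2: exp(17.0213) = 2.4675e+07
Step 3: I = 2.384e-11 * (2.4675e+07 - 1) = 5.88e-04 A

5.88e-04


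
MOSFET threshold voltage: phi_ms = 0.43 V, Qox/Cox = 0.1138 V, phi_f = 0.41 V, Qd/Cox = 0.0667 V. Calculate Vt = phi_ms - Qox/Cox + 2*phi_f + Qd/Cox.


Step 1: Vt = phi_ms - Qox/Cox + 2*phi_f + Qd/Cox
Step 2: Vt = 0.43 - 0.1138 + 2*0.41 + 0.0667
Step 3: Vt = 0.43 - 0.1138 + 0.82 + 0.0667
Step 4: Vt = 1.2029 V

1.2029


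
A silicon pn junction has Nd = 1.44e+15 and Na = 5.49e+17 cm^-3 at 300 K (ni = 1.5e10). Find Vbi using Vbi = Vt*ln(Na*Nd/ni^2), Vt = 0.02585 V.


Step 1: Compute Na*Nd/ni^2 = 5.49e+17 * 1.44e+15 / (1.5e10)^2 = 3.5136e+12
Step 2: ln(3.5136e+12) = 28.8877
Step 3: Vbi = 0.02585 * 28.8877 = 0.747 V

0.747


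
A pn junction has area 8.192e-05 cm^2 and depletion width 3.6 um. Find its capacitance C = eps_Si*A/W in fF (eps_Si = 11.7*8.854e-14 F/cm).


Step 1: eps_Si = 11.7 * 8.854e-14 = 1.035918e-12 F/cm
Step 2: W in cm = 3.6 * 1e-4 = 3.60e-04 cm
Step 3: C = 1.035918e-12 * 8.192e-05 / 3.60e-04 = 2.357289e-13 F
Step 4: C = 235.73 fF

235.73


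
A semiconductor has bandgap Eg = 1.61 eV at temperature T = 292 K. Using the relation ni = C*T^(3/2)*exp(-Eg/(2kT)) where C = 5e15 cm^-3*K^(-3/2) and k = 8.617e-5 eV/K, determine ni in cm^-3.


Step 1: Compute kT = 8.617e-5 * 292 = 0.02516164 eV
Step 2: Exponent = -Eg/(2kT) = -1.61/(2*0.02516164) = -31.99315
Step 3: T^(3/2) = 292^1.5 = 4989.70
Step 4: ni = 5e15 * 4989.70 * exp(-31.99315) = 3.18e+05 cm^-3

3.18e+05


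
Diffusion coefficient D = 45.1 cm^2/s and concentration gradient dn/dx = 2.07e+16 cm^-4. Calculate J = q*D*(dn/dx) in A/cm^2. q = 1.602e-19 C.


Step 1: J = q * D * (dn/dx)
Step 2: J = 1.602e-19 * 45.1 * 2.07e+16
Step 3: J = 1.50e-01 A/cm^2

1.50e-01


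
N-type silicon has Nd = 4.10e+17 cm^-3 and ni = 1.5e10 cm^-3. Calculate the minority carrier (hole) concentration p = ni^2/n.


Step 1: Since Nd >> ni, n ≈ Nd = 4.10e+17 cm^-3
Step 2: p = ni^2 / n = (1.5e10)^2 / 4.10e+17
Step 3: p = 2.25e20 / 4.10e+17 = 5.49e+02 cm^-3

5.49e+02


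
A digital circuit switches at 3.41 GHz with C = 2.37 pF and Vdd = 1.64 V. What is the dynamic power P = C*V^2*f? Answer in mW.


Step 1: V^2 = 1.64^2 = 2.6896 V^2
Step 2: P = C*V^2*f = 2.37e-12 F * 2.6896 * 3.41e9 Hz
Step 3: P = 2.173654032e-02 W
Step 4: P = 21.737 mW

21.737


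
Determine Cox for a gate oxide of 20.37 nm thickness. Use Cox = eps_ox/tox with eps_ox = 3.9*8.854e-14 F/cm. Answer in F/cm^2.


Step 1: eps_ox = 3.9 * 8.854e-14 = 3.45306e-13 F/cm
Step 2: tox in cm = 20.37 nm * 1e-7 = 2.0370e-06 cm
Step 3: Cox = 3.45306e-13 / 2.0370e-06 = 1.70e-07 F/cm^2

1.70e-07


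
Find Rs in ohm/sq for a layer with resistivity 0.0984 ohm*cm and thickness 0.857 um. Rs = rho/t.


Step 1: Convert thickness to cm: t = 0.857 um = 8.5700e-05 cm
Step 2: Rs = rho / t = 0.0984 / 8.5700e-05
Step 3: Rs = 1148.2 ohm/sq

1148.2


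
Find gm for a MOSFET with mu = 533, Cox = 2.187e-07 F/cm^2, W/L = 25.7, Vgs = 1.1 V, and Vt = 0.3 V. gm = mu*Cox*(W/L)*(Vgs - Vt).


Step 1: Vov = Vgs - Vt = 1.1 - 0.3 = 0.8 V
Step 2: gm = mu * Cox * (W/L) * Vov
Step 3: gm = 533 * 2.187e-07 * 25.7 * 0.8 = 2.40e-03 S

2.40e-03


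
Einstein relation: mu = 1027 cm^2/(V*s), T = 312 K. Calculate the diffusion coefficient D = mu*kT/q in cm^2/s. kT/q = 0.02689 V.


Step 1: D = mu * (kT/q)
Step 2: D = 1027 * 0.02689
Step 3: D = 27.62 cm^2/s

27.62


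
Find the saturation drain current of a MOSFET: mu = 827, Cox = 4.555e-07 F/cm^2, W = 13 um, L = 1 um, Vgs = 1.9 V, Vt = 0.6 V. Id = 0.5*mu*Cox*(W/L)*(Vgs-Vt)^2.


Step 1: Overdrive voltage Vov = Vgs - Vt = 1.9 - 0.6 = 1.3 V
Step 2: W/L = 13/1 = 13
Step 3: Id = 0.5 * 827 * 4.555e-07 * 13 * 1.3^2
Step 4: Id = 4.14e-03 A

4.14e-03


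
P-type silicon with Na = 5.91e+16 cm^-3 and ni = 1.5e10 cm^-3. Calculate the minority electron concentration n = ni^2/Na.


Step 1: Majority hole concentration p ≈ Na = 5.91e+16 cm^-3
Step 2: n = ni^2 / Na = (1.5e10)^2 / 5.91e+16
Step 3: n = 3.81e+03 cm^-3

3.81e+03


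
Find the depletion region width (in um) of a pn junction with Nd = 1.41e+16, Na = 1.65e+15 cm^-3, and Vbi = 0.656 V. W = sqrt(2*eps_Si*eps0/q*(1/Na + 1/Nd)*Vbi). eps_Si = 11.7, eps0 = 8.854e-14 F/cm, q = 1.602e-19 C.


Step 1: 1/Na + 1/Nd = 1/1.65e+15 + 1/1.41e+16 = 6.76983e-16
Step 2: 2*eps*eps0/q = 2*11.7*8.854e-14/1.602e-19 = 1.293281e+07
Step 3: W^2 = 1.293281e+07 * 6.76983e-16 * 0.656 = 5.74347e-09
Step 4: W = sqrt(5.74347e-09) = 7.579e-05 cm = 0.7579 um

0.7579


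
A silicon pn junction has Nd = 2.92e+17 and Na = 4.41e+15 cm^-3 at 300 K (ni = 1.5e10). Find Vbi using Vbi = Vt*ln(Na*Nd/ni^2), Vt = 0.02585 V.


Step 1: Compute Na*Nd/ni^2 = 4.41e+15 * 2.92e+17 / (1.5e10)^2 = 5.7232e+12
Step 2: ln(5.7232e+12) = 29.3755
Step 3: Vbi = 0.02585 * 29.3755 = 0.759 V

0.759


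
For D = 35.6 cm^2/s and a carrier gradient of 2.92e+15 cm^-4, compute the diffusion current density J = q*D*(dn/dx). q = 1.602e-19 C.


Step 1: J = q * D * (dn/dx)
Step 2: J = 1.602e-19 * 35.6 * 2.92e+15
Step 3: J = 1.67e-02 A/cm^2

1.67e-02


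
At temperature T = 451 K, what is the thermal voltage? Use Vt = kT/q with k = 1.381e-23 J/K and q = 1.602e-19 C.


Step 1: kT = 1.381e-23 * 451 = 6.22831e-21 J
Step 2: Vt = kT/q = 6.22831e-21 / 1.602e-19
Step 3: Vt = 0.03888 V

0.03888


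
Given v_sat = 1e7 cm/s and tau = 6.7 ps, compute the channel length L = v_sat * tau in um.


Step 1: tau in seconds = 6.7 ps * 1e-12 = 6.7000e-12 s
Step 2: L = v_sat * tau = 1e7 * 6.7000e-12 = 6.7000e-05 cm
Step 3: L in um = 6.7000e-05 * 1e4 = 0.67 um

0.67


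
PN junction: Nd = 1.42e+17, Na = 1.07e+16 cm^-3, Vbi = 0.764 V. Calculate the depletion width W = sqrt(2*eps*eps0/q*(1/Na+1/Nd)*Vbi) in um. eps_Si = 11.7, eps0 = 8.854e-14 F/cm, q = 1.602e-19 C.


Step 1: 1/Na + 1/Nd = 1/1.07e+16 + 1/1.42e+17 = 1.00500e-16
Step 2: 2*eps*eps0/q = 2*11.7*8.854e-14/1.602e-19 = 1.293281e+07
Step 3: W^2 = 1.293281e+07 * 1.00500e-16 * 0.764 = 9.93007e-10
Step 4: W = sqrt(9.93007e-10) = 3.151e-05 cm = 0.3151 um

0.3151


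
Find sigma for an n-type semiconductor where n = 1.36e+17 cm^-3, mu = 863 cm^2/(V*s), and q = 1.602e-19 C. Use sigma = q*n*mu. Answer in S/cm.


Step 1: sigma = q * n * mu
Step 2: sigma = 1.602e-19 * 1.36e+17 * 863
Step 3: sigma = 1.880e+01 S/cm

1.880e+01


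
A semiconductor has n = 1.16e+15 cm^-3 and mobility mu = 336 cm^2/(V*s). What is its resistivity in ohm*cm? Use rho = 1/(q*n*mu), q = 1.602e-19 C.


Step 1: sigma = q * n * mu = 1.602e-19 * 1.16e+15 * 336 = 6.24396e-02 S/cm
Step 2: rho = 1 / sigma = 1 / 6.24396e-02 = 16.02 ohm*cm

16.02


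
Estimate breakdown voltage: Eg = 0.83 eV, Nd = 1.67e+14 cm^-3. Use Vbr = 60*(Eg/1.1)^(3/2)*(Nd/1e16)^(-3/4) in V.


Step 1: Eg/1.1 = 0.83/1.1 = 0.754545
Step 2: (Eg/1.1)^1.5 = 0.754545^1.5 = 0.655432
Step 3: (Nd/1e16)^(-0.75) = (0.0167)^(-0.75) = 21.525966
Step 4: Vbr = 60 * 0.655432 * 21.525966 = 846.5 V

846.5
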